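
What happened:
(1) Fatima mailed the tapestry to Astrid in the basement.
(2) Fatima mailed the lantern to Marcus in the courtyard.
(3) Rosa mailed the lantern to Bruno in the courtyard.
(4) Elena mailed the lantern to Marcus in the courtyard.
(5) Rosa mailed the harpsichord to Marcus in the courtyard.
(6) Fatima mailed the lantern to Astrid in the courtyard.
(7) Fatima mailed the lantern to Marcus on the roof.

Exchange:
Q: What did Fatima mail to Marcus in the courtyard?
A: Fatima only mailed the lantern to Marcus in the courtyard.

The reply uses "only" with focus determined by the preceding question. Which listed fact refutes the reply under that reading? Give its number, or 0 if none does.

The question "What did ...?" targets the thing, so in the reply the focus falls on "the lantern".
So "only" ranges over things; the rest (same agent, recipient, setting (Fatima / Marcus / in the courtyard)) is presupposed.
No fact keeps same agent, recipient, setting (Fatima / Marcus / in the courtyard) while changing the thing; every other fact differs on something backgrounded. The reply stands.
(Fact (6) would refute a reading with focus on the recipient — but that is not what the question asks.)

0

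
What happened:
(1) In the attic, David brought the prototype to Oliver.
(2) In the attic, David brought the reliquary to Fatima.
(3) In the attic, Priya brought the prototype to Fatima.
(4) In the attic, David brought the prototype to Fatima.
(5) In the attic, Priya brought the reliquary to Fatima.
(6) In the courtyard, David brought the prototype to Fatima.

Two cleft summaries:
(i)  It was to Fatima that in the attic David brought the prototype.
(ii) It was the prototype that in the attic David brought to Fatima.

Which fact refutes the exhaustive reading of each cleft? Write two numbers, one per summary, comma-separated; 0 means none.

1, 2

Summary (i) focuses "Fatima" (the recipient); background same agent, thing, setting (David / the prototype / in the attic). Fact (1) matches that background with recipient = Oliver — refutes (i).
Summary (ii) focuses "the prototype" (the thing); background same agent, recipient, setting (David / Fatima / in the attic). Fact (2) matches that background with thing = the reliquary — refutes (ii).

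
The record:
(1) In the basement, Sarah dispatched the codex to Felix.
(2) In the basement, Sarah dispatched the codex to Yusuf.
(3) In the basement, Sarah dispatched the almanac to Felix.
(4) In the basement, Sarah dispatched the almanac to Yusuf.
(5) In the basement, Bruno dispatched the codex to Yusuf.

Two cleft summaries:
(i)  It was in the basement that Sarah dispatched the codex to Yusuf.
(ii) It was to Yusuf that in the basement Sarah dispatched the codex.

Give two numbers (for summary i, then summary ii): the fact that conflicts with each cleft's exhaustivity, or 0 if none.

Summary (i) focuses "in the basement" (the setting); background agent = Sarah, thing = the codex, recipient = Yusuf. No fact matches that background with a different setting, so 0.
Summary (ii) focuses "Yusuf" (the recipient); background agent = Sarah, thing = the codex, setting = in the basement. Fact (1) matches that background with recipient = Felix — refutes (ii).

0, 1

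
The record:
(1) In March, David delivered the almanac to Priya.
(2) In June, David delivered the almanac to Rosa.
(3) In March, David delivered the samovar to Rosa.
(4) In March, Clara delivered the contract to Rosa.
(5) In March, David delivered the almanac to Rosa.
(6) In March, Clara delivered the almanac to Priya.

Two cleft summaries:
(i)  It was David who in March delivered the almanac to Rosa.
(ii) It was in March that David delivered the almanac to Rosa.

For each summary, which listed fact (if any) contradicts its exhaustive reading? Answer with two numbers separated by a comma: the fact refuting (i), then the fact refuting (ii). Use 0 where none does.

0, 2

Summary (i) focuses "David" (the agent); background the almanac as thing and Rosa as recipient and in March as setting. No fact matches that background with a different agent, so 0.
Summary (ii) focuses "in March" (the setting); background David as agent and the almanac as thing and Rosa as recipient. Fact (2) matches that background with setting = in June — refutes (ii).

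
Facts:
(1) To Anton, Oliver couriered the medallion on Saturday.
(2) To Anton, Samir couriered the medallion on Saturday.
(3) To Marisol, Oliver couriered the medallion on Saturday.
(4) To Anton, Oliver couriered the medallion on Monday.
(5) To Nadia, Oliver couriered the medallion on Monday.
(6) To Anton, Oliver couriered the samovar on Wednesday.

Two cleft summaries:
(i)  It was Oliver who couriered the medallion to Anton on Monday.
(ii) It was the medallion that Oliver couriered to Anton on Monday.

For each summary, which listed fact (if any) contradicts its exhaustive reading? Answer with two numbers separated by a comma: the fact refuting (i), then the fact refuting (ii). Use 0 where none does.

0, 0

Summary (i) focuses "Oliver" (the agent); background same thing, recipient, setting (the medallion / Anton / on Monday). No fact matches that background with a different agent, so 0.
Summary (ii) focuses "the medallion" (the thing); background same agent, recipient, setting (Oliver / Anton / on Monday). No fact matches that background with a different thing, so 0.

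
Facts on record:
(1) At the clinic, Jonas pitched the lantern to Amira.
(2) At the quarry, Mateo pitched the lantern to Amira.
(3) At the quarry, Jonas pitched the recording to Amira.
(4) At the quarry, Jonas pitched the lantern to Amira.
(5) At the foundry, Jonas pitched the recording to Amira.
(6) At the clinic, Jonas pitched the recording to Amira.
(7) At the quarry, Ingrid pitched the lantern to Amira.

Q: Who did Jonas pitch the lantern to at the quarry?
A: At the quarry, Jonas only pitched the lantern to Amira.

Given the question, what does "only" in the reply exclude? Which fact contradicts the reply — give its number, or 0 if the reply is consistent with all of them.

0

Answering "Who did ... to ...?" puts focus on the recipient — here, "Amira".
"Only" then excludes alternative recipients while the background — agent = Jonas, thing = the lantern, setting = at the quarry — is held fixed.
No listed fact shares that background with another recipient. Nothing contradicts the reply.
(Fact (1) would refute a reading with focus on the setting — but that is not what the question asks.)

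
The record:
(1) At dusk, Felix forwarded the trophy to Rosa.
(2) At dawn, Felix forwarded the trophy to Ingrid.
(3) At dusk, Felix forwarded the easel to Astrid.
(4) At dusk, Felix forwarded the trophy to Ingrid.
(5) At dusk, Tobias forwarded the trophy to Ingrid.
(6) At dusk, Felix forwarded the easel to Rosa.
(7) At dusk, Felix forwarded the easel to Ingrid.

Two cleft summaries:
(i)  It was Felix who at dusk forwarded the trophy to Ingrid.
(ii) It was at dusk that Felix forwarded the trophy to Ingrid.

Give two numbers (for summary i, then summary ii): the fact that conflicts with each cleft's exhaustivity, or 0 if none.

Summary (i) focuses "Felix" (the agent); background the trophy as thing and Ingrid as recipient and at dusk as setting. Fact (5) matches that background with agent = Tobias — refutes (i).
Summary (ii) focuses "at dusk" (the setting); background Felix as agent and the trophy as thing and Ingrid as recipient. Fact (2) matches that background with setting = at dawn — refutes (ii).

5, 2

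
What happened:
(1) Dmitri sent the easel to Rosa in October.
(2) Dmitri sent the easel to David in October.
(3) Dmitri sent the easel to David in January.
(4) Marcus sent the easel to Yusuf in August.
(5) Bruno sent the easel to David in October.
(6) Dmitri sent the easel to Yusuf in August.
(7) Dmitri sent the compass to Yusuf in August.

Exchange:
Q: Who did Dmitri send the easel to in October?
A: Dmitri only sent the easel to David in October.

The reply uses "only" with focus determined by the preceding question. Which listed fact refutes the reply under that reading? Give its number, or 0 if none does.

1

The question "Who did ... to ...?" targets the recipient, so in the reply the focus falls on "David".
"Only" then excludes alternative recipients while the background — same agent, thing, setting (Dmitri / the easel / in October) — is held fixed.
Fact (1) keeps same agent, thing, setting (Dmitri / the easel / in October) but has recipient = Rosa; that refutes the reply.
(Fact (3) would refute a reading with focus on the setting — but that is not what the question asks.)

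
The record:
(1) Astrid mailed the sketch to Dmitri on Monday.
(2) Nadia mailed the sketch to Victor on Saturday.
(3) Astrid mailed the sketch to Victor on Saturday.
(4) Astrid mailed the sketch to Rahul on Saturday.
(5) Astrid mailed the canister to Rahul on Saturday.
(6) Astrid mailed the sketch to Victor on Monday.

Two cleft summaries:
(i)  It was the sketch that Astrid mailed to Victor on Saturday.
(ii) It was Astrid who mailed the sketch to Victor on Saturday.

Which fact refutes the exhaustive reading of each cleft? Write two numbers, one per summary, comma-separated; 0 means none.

0, 2

(i): focus "the sketch". No fact shares agent = Astrid, recipient = Victor, setting = on Saturday with a different thing. 0.
(ii): focus "Astrid". Looking for thing = the sketch, recipient = Victor, setting = on Saturday with some other agent — fact (2) has Nadia there. Refuted.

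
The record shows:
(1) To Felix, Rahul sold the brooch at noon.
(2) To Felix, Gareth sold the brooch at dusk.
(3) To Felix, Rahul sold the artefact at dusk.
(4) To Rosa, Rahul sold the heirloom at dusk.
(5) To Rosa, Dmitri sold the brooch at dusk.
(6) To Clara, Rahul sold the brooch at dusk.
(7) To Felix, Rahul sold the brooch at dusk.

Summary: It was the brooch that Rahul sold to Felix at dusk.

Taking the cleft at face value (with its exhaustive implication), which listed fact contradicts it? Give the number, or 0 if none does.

The cleft puts "the brooch" in focus and presupposes the open proposition with agent = Rahul, recipient = Felix, setting = at dusk.
Exhaustivity: the brooch is the only thing satisfying that background.
Fact (3) shares the background but with thing = the artefact; exhaustivity is violated.

3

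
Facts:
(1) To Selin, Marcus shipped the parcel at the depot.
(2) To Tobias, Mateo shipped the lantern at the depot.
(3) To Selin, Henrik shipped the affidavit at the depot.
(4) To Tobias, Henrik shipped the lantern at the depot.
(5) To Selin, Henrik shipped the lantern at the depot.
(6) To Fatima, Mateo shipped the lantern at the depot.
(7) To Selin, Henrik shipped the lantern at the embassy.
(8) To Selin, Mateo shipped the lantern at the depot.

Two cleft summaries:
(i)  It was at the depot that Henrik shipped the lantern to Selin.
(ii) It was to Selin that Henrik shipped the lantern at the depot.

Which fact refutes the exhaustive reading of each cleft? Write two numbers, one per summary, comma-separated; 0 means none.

7, 4

Summary (i) focuses "at the depot" (the setting); background agent = Henrik, thing = the lantern, recipient = Selin. Fact (7) matches that background with setting = at the embassy — refutes (i).
Summary (ii) focuses "Selin" (the recipient); background agent = Henrik, thing = the lantern, setting = at the depot. Fact (4) matches that background with recipient = Tobias — refutes (ii).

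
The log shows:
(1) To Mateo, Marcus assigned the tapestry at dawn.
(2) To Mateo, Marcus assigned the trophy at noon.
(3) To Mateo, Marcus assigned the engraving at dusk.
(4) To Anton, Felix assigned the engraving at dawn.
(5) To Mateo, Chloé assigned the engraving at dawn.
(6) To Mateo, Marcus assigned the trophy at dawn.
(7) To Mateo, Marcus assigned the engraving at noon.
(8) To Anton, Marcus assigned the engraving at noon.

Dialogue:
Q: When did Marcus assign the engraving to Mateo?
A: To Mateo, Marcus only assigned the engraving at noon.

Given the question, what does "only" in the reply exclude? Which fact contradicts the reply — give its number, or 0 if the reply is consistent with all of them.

3

Answering "When did ...?" puts focus on the setting — here, "at noon".
So "only" ranges over settings; the rest (same agent, thing, recipient (Marcus / the engraving / Mateo)) is presupposed.
Fact (3) keeps same agent, thing, recipient (Marcus / the engraving / Mateo) but has setting = at dusk; that refutes the reply.
(Fact (8) would refute a reading with focus on the recipient — but that is not what the question asks.)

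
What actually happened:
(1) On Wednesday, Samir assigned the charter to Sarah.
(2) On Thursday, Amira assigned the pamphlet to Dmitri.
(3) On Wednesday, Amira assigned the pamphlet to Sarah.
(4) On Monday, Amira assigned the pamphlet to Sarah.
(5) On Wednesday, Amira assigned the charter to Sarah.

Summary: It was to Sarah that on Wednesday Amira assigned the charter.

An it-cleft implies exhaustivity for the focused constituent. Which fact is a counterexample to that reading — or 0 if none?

Focus of the cleft: "Sarah" (the recipient). Presupposed background: same agent, thing, setting (Amira / the charter / on Wednesday).
Exhaustivity: Sarah is the only recipient satisfying that background.
Every other fact differs from the presupposition on some backgrounded slot, so none challenges the exhaustivity.

0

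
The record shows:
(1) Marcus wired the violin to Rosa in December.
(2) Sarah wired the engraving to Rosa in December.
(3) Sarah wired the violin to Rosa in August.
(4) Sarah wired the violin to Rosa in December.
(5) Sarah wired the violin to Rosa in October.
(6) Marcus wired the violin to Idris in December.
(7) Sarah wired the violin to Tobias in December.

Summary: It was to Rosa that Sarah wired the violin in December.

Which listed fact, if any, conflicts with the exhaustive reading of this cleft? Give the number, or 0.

The cleft puts "Rosa" in focus and presupposes the open proposition with agent = Sarah, thing = the violin, setting = in December.
The exhaustive reading says no other recipient fits that background.
But fact (7) also has agent = Sarah, thing = the violin, setting = in December, with recipient = Tobias — so the exhaustive reading fails.

7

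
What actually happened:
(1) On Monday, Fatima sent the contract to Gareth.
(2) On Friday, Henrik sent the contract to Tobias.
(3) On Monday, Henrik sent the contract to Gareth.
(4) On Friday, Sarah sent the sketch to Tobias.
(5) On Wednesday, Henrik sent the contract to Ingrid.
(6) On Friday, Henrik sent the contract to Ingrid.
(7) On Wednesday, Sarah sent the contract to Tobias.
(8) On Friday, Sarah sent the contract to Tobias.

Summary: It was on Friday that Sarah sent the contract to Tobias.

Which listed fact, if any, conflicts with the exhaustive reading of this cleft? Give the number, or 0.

7

The cleft puts "on Friday" in focus and presupposes the open proposition with Sarah as agent and the contract as thing and Tobias as recipient.
Exhaustivity: on Friday is the only setting satisfying that background.
But fact (7) also has Sarah as agent and the contract as thing and Tobias as recipient, with setting = on Wednesday — so the exhaustive reading fails.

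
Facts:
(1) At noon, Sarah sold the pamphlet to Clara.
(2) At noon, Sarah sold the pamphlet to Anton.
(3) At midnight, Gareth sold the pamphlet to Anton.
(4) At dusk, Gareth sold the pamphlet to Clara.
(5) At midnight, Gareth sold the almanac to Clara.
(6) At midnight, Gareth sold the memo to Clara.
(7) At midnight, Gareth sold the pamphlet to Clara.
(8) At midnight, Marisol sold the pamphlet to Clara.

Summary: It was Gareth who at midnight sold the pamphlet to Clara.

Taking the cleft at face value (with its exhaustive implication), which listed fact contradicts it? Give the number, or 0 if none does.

The cleft puts "Gareth" in focus and presupposes the open proposition with thing = the pamphlet, recipient = Clara, setting = at midnight.
Exhaustivity: Gareth is the only agent satisfying that background.
Fact (8) shares the background but with agent = Marisol; exhaustivity is violated.

8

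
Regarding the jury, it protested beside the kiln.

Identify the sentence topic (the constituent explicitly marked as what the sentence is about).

the jury

The construction explicitly marks "the jury" as what the sentence is about — the topic.
The remainder of the clause is the comment (what is said about the topic).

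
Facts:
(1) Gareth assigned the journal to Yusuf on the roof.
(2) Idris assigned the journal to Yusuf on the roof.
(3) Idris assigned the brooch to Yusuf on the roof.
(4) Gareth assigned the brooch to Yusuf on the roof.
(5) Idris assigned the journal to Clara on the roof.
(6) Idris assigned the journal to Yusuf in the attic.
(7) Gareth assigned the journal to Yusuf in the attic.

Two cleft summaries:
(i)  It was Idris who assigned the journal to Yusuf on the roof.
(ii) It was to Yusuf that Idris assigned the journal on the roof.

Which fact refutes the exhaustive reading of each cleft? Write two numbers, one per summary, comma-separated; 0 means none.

1, 5

Summary (i) focuses "Idris" (the agent); background the journal as thing and Yusuf as recipient and on the roof as setting. Fact (1) matches that background with agent = Gareth — refutes (i).
Summary (ii) focuses "Yusuf" (the recipient); background Idris as agent and the journal as thing and on the roof as setting. Fact (5) matches that background with recipient = Clara — refutes (ii).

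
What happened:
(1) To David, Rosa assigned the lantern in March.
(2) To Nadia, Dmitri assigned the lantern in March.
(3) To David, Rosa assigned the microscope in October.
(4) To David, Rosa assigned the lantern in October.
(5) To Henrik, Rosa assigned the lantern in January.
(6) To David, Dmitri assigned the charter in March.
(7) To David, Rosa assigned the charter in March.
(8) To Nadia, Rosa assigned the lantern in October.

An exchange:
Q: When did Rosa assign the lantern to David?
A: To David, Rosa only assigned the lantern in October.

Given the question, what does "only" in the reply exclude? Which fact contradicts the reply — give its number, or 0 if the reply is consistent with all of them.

Answering "When did ...?" puts focus on the setting — here, "in October".
So "only" ranges over settings; the rest (agent = Rosa, thing = the lantern, recipient = David) is presupposed.
Fact (1) keeps agent = Rosa, thing = the lantern, recipient = David but has setting = in March; that refutes the reply.
(Fact (3) would refute a reading with focus on the thing — but that is not what the question asks.)

1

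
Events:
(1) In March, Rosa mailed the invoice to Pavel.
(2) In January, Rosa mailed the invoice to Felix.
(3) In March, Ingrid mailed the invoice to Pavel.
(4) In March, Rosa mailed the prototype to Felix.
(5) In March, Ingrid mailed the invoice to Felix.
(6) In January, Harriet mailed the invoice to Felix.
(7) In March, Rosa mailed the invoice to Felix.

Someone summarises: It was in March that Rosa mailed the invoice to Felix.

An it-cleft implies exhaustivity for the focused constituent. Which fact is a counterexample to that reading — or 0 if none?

Focus of the cleft: "in March" (the setting). Presupposed background: agent = Rosa, thing = the invoice, recipient = Felix.
The exhaustive reading says no other setting fits that background.
But fact (2) also has agent = Rosa, thing = the invoice, recipient = Felix, with setting = in January — so the exhaustive reading fails.

2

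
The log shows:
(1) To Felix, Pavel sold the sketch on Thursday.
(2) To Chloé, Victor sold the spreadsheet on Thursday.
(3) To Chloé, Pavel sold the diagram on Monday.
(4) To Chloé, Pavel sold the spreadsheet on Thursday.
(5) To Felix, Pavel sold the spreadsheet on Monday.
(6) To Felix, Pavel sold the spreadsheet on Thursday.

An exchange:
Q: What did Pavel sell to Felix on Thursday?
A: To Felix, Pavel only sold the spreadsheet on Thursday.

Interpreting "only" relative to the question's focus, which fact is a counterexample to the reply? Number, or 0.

The question "What did ...?" targets the thing, so in the reply the focus falls on "the spreadsheet".
"Only" then excludes alternative things while the background — agent = Pavel, recipient = Felix, setting = on Thursday — is held fixed.
Fact (1) shares the background with a different thing (the sketch) — counterexample.
(Fact (4) would refute a reading with focus on the recipient — but that is not what the question asks.)

1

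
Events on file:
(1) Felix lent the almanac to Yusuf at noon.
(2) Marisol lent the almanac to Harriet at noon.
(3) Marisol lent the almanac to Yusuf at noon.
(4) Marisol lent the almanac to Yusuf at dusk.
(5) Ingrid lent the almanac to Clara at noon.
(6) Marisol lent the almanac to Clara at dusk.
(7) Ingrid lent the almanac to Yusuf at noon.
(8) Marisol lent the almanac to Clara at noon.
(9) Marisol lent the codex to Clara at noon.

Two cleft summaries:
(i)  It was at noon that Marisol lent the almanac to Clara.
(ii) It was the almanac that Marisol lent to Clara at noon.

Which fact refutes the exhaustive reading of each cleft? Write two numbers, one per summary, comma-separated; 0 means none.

(i): focus "at noon". Looking for agent = Marisol, thing = the almanac, recipient = Clara with some other setting — fact (6) has at dusk there. Refuted.
(ii): focus "the almanac". Looking for agent = Marisol, recipient = Clara, setting = at noon with some other thing — fact (9) has the codex there. Refuted.

6, 9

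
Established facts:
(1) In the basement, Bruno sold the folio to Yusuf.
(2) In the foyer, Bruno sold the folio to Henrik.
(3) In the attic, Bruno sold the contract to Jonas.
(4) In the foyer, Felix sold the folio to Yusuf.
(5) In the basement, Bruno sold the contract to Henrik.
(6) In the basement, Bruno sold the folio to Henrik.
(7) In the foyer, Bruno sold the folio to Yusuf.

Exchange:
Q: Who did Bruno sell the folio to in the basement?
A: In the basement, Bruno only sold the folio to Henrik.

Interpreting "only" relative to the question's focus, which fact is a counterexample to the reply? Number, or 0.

Answering "Who did ... to ...?" puts focus on the recipient — here, "Henrik".
"Only" then excludes alternative recipients while the background — same agent, thing, setting (Bruno / the folio / in the basement) — is held fixed.
Fact (1) shares the background with a different recipient (Yusuf) — counterexample.
(Fact (2) would refute a reading with focus on the setting — but that is not what the question asks.)

1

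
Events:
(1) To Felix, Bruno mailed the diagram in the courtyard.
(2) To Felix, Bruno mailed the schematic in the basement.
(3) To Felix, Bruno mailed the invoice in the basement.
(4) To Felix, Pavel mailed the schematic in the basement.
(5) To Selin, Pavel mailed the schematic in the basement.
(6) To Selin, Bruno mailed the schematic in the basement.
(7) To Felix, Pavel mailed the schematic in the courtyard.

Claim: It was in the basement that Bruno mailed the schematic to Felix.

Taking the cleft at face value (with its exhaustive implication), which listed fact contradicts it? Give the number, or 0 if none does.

0

The cleft puts "in the basement" in focus and presupposes the open proposition with same agent, thing, recipient (Bruno / the schematic / Felix).
The exhaustive reading says no other setting fits that background.
Every other fact differs from the presupposition on some backgrounded slot, so none challenges the exhaustivity.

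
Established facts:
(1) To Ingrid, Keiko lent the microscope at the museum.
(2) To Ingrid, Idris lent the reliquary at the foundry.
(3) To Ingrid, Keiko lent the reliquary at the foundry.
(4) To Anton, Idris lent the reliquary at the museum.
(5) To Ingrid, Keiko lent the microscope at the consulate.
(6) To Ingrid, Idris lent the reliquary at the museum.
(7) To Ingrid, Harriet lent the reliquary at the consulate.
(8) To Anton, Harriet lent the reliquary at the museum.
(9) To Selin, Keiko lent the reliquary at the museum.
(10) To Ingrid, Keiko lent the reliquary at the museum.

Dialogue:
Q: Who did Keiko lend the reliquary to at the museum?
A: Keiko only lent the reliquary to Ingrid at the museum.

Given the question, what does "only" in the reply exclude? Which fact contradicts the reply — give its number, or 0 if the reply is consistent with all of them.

Answering "Who did ... to ...?" puts focus on the recipient — here, "Ingrid".
"Only" then excludes alternative recipients while the background — agent = Keiko, thing = the reliquary, setting = at the museum — is held fixed.
Fact (9) keeps agent = Keiko, thing = the reliquary, setting = at the museum but has recipient = Selin; that refutes the reply.
(Fact (3) would refute a reading with focus on the setting — but that is not what the question asks.)

9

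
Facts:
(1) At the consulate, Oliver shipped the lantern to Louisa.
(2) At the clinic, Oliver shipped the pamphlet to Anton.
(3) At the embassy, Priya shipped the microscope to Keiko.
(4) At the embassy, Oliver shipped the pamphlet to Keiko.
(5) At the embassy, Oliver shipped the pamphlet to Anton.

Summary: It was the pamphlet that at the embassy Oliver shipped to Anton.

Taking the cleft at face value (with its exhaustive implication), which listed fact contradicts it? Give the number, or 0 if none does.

The cleft puts "the pamphlet" in focus and presupposes the open proposition with agent = Oliver, recipient = Anton, setting = at the embassy.
The exhaustive reading says no other thing fits that background.
No listed fact matches the background with a different thing. Exhaustivity holds.

0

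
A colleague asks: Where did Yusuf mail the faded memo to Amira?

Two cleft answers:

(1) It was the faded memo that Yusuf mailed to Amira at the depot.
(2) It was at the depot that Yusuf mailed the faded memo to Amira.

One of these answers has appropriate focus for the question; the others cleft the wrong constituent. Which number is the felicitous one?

2

The question word "where" targets the location.
Option (1) clefts "the faded memo" — the direct object, not what was asked.
Option (2) clefts "at the depot" — that matches what the question asks about.
So the congruent reply is (2).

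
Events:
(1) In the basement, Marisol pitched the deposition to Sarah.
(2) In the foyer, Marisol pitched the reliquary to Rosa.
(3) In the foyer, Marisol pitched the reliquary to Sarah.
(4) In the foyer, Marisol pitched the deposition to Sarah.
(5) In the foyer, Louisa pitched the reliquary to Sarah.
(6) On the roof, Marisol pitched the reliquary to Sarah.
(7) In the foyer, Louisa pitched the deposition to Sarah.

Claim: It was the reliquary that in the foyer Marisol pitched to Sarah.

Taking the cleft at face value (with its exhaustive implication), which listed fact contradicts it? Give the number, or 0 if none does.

Focus of the cleft: "the reliquary" (the thing). Presupposed background: agent = Marisol, recipient = Sarah, setting = in the foyer.
Exhaustivity: the reliquary is the only thing satisfying that background.
Fact (4) shares the background but with thing = the deposition; exhaustivity is violated.

4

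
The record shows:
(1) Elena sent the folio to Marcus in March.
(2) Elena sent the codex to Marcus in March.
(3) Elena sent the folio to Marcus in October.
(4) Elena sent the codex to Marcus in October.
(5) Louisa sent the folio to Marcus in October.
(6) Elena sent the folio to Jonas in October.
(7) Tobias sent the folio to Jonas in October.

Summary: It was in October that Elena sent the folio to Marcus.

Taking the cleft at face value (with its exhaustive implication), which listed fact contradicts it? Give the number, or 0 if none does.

1

The cleft puts "in October" in focus and presupposes the open proposition with Elena as agent and the folio as thing and Marcus as recipient.
Exhaustivity: in October is the only setting satisfying that background.
But fact (1) also has Elena as agent and the folio as thing and Marcus as recipient, with setting = in March — so the exhaustive reading fails.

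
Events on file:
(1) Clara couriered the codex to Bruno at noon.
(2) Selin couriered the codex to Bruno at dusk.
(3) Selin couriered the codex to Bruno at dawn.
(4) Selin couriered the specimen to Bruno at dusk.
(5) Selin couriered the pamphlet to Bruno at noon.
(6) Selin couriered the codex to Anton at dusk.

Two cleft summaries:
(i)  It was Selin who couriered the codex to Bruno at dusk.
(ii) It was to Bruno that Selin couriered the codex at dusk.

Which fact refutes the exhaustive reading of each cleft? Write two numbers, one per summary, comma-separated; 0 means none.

(i): focus "Selin". No fact shares same thing, recipient, setting (the codex / Bruno / at dusk) with a different agent. 0.
(ii): focus "Bruno". Looking for same agent, thing, setting (Selin / the codex / at dusk) with some other recipient — fact (6) has Anton there. Refuted.

0, 6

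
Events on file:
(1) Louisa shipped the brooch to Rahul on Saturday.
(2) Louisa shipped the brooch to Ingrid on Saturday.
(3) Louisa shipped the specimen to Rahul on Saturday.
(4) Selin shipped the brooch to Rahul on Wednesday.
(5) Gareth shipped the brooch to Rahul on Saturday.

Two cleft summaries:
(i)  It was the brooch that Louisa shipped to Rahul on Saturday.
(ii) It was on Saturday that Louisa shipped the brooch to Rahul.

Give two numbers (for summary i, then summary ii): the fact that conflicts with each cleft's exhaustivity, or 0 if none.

Summary (i) focuses "the brooch" (the thing); background agent = Louisa, recipient = Rahul, setting = on Saturday. Fact (3) matches that background with thing = the specimen — refutes (i).
Summary (ii) focuses "on Saturday" (the setting); background agent = Louisa, thing = the brooch, recipient = Rahul. No fact matches that background with a different setting, so 0.

3, 0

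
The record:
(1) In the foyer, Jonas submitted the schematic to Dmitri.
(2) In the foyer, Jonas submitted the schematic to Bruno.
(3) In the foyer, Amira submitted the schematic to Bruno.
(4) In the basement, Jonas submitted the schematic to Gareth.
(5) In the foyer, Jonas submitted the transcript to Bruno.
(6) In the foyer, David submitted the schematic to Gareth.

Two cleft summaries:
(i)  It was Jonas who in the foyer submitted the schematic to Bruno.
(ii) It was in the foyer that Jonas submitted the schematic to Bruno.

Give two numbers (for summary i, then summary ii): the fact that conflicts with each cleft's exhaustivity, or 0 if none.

3, 0

(i): focus "Jonas". Looking for thing = the schematic, recipient = Bruno, setting = in the foyer with some other agent — fact (3) has Amira there. Refuted.
(ii): focus "in the foyer". No fact shares agent = Jonas, thing = the schematic, recipient = Bruno with a different setting. 0.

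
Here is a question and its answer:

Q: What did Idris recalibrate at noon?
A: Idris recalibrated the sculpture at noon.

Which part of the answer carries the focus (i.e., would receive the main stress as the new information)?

The wh-word "what" asks about the direct object.
In the answer, "Idris" and "at noon" are given — repeated from the question.
The constituent filling the direct object gap is "the sculpture"; that is the focus and would carry nuclear stress.

the sculpture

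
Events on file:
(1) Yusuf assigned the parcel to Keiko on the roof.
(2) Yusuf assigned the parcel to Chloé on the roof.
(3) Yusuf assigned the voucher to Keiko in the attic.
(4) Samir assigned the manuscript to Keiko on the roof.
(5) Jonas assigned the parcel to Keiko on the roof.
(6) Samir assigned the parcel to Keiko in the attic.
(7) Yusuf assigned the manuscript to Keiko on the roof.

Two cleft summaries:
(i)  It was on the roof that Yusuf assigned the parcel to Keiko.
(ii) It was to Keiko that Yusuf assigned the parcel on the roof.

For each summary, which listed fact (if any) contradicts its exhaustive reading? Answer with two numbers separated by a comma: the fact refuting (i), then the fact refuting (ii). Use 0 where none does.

0, 2

(i): focus "on the roof". No fact shares agent = Yusuf, thing = the parcel, recipient = Keiko with a different setting. 0.
(ii): focus "Keiko". Looking for agent = Yusuf, thing = the parcel, setting = on the roof with some other recipient — fact (2) has Chloé there. Refuted.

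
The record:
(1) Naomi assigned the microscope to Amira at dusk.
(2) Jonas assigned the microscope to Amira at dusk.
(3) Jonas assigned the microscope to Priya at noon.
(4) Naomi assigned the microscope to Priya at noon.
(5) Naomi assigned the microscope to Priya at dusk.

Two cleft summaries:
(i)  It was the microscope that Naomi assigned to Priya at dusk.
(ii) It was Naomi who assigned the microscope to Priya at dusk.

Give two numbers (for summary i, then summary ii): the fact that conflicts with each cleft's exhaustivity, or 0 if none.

(i): focus "the microscope". No fact shares agent = Naomi, recipient = Priya, setting = at dusk with a different thing. 0.
(ii): focus "Naomi". No fact shares thing = the microscope, recipient = Priya, setting = at dusk with a different agent. 0.

0, 0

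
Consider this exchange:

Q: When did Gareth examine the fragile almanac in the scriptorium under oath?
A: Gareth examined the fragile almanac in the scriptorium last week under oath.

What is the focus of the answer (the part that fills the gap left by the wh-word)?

last week

The wh-word "when" asks about the time.
In the answer, "Gareth", "the fragile almanac", "in the scriptorium" and "under oath" are given — repeated from the question.
The constituent filling the time gap is "last week"; that is the focus and would carry nuclear stress.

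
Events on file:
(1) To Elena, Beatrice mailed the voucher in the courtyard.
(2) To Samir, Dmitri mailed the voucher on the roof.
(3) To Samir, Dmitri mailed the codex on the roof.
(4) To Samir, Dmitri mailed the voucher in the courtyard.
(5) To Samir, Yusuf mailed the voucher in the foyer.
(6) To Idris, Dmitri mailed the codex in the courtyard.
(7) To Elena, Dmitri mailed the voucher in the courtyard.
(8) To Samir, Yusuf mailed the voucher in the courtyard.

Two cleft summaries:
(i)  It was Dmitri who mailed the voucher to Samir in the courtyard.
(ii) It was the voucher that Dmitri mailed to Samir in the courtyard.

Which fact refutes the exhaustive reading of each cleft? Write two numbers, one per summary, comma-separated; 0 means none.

(i): focus "Dmitri". Looking for thing = the voucher, recipient = Samir, setting = in the courtyard with some other agent — fact (8) has Yusuf there. Refuted.
(ii): focus "the voucher". No fact shares agent = Dmitri, recipient = Samir, setting = in the courtyard with a different thing. 0.

8, 0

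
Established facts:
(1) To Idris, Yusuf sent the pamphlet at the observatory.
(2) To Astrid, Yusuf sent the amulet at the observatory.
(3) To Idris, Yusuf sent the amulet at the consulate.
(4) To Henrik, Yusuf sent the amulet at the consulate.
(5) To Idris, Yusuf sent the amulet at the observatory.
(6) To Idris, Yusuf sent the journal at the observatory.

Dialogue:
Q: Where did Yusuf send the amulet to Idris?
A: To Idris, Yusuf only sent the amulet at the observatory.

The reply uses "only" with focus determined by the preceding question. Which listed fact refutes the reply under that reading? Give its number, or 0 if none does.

3

The question "Where did ...?" targets the setting, so in the reply the focus falls on "at the observatory".
So "only" ranges over settings; the rest (Yusuf as agent and the amulet as thing and Idris as recipient) is presupposed.
Fact (3) keeps Yusuf as agent and the amulet as thing and Idris as recipient but has setting = at the consulate; that refutes the reply.
(Fact (2) would refute a reading with focus on the recipient — but that is not what the question asks.)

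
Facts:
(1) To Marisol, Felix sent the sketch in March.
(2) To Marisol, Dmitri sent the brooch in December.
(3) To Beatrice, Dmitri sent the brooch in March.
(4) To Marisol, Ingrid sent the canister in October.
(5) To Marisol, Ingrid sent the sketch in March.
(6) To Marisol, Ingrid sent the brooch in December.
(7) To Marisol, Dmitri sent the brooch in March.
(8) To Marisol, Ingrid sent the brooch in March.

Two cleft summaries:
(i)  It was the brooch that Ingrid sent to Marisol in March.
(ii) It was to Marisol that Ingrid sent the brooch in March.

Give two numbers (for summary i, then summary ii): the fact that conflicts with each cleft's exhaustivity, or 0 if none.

5, 0

(i): focus "the brooch". Looking for Ingrid as agent and Marisol as recipient and in March as setting with some other thing — fact (5) has the sketch there. Refuted.
(ii): focus "Marisol". No fact shares Ingrid as agent and the brooch as thing and in March as setting with a different recipient. 0.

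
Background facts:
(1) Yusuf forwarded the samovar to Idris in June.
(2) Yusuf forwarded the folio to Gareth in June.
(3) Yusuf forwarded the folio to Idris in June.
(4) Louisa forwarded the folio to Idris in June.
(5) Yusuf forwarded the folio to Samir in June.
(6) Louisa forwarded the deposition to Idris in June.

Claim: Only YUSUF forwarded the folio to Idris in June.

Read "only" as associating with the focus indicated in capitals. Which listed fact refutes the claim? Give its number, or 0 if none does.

4

Focus (in capitals) is "Yusuf" — the agent. "Only" excludes alternative agents while holding fixed thing = the folio, recipient = Idris, setting = in June.
Fact (4) shares the background but differs in agent (Louisa) — a counterexample.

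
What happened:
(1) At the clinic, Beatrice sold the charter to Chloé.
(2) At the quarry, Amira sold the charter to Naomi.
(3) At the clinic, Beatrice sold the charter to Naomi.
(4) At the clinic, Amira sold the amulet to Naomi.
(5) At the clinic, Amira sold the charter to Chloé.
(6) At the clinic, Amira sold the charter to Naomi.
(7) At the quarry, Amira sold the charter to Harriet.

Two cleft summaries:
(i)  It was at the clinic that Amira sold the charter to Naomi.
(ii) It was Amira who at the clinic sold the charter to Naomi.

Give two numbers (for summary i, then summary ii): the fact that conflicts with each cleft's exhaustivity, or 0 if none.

(i): focus "at the clinic". Looking for same agent, thing, recipient (Amira / the charter / Naomi) with some other setting — fact (2) has at the quarry there. Refuted.
(ii): focus "Amira". Looking for same thing, recipient, setting (the charter / Naomi / at the clinic) with some other agent — fact (3) has Beatrice there. Refuted.

2, 3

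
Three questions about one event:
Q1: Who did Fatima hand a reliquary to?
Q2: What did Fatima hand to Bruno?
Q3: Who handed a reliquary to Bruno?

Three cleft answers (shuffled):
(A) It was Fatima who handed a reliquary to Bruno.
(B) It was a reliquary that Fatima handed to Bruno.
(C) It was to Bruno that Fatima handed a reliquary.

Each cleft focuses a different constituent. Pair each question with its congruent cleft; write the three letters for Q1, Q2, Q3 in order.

CBA

Q1 asks about the recipient; cleft (C) focuses "to Bruno", which is the recipient — so Q1 → C.
Q2 asks about the direct object; cleft (B) focuses "a reliquary", which is the direct object — so Q2 → B.
Q3 asks about the subject (agent); cleft (A) focuses "Fatima", which is the subject (agent) — so Q3 → A.
Mapping: Q1→C, Q2→B, Q3→A.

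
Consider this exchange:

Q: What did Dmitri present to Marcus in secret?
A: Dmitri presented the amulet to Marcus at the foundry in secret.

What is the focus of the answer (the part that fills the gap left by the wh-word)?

The wh-word "what" asks about the direct object.
In the answer, "Dmitri", "to Marcus" and "in secret" are given — repeated from the question.
"at the foundry" is also new, but it specifies the location, which is not what the question asks about — so it is not the focus.
The constituent filling the direct object gap is "the amulet"; that is the focus.

the amulet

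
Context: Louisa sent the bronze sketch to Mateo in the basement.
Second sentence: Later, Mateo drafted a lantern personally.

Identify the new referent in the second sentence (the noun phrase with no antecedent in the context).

"Mateo" in the second sentence is given — already mentioned in the context.
"a lantern" has no antecedent in the context; it is discourse-new (the indefinite article also signals a new referent).

a lantern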